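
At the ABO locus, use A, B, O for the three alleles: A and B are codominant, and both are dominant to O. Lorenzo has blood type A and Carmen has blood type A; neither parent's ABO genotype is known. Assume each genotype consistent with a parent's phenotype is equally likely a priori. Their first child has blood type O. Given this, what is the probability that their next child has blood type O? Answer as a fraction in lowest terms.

1/4

Possible genotypes: Lorenzo ∈ {AA, AO}; Carmen ∈ {AA, AO}.
Weight each parental genotype pair by prior × P(type-O child):
  AO × AO: posterior weight 1; P(next child type O) = 1/4.
Weighted sum = 1/4.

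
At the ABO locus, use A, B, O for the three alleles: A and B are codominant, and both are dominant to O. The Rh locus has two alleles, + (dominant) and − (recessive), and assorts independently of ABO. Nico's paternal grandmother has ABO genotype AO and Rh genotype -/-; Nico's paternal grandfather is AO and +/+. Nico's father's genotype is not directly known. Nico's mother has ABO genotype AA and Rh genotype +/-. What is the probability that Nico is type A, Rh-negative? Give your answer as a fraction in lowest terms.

Nico's father's ABO genotype from AO × AO: 1/4 AA, 1/2 AO, 1/4 OO.
Crossing each possibility with the mother AA and summing P(type A): 1/4·1 + 1/2·1 + 1/4·1 = 1.
Similarly for Rh via the father's Rh distribution: P(Rh-) = 1/4.
Independent loci: 1 × 1/4 = 1/4.

1/4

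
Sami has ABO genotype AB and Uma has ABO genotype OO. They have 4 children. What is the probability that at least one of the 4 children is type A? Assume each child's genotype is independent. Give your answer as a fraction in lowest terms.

15/16

ABO cross AB × OO → 1/2 A, 1/2 B.
So P(type A) = 1/2 per child.
P(none) = (1/2)^4 = 1/16; P(at least one) = 1 − 1/16 = 15/16.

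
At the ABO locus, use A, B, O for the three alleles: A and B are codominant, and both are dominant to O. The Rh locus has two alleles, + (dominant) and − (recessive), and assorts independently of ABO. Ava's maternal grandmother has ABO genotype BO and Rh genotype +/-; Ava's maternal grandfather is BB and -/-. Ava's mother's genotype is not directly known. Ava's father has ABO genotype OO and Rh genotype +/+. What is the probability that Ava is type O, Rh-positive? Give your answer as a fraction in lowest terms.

Ava's mother's ABO genotype from BO × BB: 1/2 BB, 1/2 BO.
Crossing each possibility with the father OO and summing P(type O): 1/2·0 + 1/2·1/2 = 1/4.
Similarly for Rh via the mother's Rh distribution: P(Rh+) = 1.
Independent loci: 1/4 × 1 = 1/4.

1/4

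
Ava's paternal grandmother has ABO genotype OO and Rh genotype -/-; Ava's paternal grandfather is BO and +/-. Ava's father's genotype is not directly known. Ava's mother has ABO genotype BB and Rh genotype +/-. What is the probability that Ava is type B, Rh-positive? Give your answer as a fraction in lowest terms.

Ava's father's ABO genotype from OO × BO: 1/2 BO, 1/2 OO.
Crossing each possibility with the mother BB and summing P(type B): 1/2·1 + 1/2·1 = 1.
Similarly for Rh via the father's Rh distribution: P(Rh+) = 5/8.
Independent loci: 1 × 5/8 = 5/8.

5/8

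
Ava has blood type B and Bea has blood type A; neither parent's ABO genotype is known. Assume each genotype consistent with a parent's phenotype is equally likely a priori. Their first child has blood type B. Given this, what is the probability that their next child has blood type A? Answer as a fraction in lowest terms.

1/12

Possible genotypes: Ava ∈ {I^B I^B, I^B i}; Bea ∈ {I^A I^A, I^A i}.
Weight each parental genotype pair by prior × P(type-B child):
  I^B I^B × I^A i: posterior weight 2/3; P(next child type A) = 0.
  I^B i × I^A i: posterior weight 1/3; P(next child type A) = 1/4.
Weighted sum = 1/12.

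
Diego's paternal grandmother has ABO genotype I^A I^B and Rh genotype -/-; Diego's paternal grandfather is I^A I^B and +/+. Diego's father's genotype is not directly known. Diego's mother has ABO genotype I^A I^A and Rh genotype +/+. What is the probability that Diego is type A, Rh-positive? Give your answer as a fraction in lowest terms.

1/2

Diego's father's ABO genotype from I^A I^B × I^A I^B: 1/4 I^A I^A, 1/2 I^A I^B, 1/4 I^B I^B.
Crossing each possibility with the mother I^A I^A and summing P(type A): 1/4·1 + 1/2·1/2 + 1/4·0 = 1/2.
Similarly for Rh via the father's Rh distribution: P(Rh+) = 1.
Independent loci: 1/2 × 1 = 1/2.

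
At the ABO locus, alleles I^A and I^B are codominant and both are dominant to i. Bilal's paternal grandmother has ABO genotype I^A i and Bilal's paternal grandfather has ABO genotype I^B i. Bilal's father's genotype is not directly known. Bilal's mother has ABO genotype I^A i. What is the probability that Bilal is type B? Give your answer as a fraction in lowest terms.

1/8

Bilal's father's ABO genotype from I^A i × I^B i: 1/4 I^A I^B, 1/4 I^A i, 1/4 I^B i, 1/4 i i.
Crossing each possibility with the mother I^A i and summing P(type B): 1/4·1/4 + 1/4·0 + 1/4·1/4 + 1/4·0 = 1/8.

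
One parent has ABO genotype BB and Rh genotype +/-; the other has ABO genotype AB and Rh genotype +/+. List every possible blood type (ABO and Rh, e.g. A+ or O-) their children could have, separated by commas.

B+, AB+

Gametes from BB × AB give offspring ABO genotypes AB, BB, i.e. phenotypes B, AB.
Rh cross +/- × +/+ → phenotypes Rh+.
Combining independently: B+, AB+.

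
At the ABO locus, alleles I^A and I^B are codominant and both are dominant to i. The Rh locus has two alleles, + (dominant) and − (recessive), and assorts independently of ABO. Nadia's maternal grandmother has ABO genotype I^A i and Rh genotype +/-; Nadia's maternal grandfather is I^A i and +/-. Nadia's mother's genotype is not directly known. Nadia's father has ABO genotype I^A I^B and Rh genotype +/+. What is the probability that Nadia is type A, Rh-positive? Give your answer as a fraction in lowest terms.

1/2

Nadia's mother's ABO genotype from I^A i × I^A i: 1/4 I^A I^A, 1/2 I^A i, 1/4 i i.
Crossing each possibility with the father I^A I^B and summing P(type A): 1/4·1/2 + 1/2·1/2 + 1/4·1/2 = 1/2.
Similarly for Rh via the mother's Rh distribution: P(Rh+) = 1.
Independent loci: 1/2 × 1 = 1/2.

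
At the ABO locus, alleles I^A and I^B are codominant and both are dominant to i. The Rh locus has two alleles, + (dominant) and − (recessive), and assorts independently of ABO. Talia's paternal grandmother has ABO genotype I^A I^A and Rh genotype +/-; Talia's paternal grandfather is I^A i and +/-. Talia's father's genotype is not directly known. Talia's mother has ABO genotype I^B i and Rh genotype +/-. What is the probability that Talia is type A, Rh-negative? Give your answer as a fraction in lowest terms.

3/32

Talia's father's ABO genotype from I^A I^A × I^A i: 1/2 I^A I^A, 1/2 I^A i.
Crossing each possibility with the mother I^B i and summing P(type A): 1/2·1/2 + 1/2·1/4 = 3/8.
Similarly for Rh via the father's Rh distribution: P(Rh-) = 1/4.
Independent loci: 3/8 × 1/4 = 3/32.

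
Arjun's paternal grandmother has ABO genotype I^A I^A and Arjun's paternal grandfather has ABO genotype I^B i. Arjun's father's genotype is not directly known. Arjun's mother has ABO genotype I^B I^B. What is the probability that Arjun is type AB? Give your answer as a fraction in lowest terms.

Arjun's father's ABO genotype from I^A I^A × I^B i: 1/2 I^A I^B, 1/2 I^A i.
Crossing each possibility with the mother I^B I^B and summing P(type AB): 1/2·1/2 + 1/2·1/2 = 1/2.

1/2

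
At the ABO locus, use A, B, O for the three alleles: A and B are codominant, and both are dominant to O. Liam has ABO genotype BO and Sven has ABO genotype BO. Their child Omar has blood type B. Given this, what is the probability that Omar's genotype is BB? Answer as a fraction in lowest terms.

Cross BO × BO → 1/4 BB, 1/2 BO, 1/4 OO.
Type-B genotypes among offspring: BB (1/4), BO (1/2); total 3/4.
P(BB | type B) = (1/4) / (3/4) = 1/3.

1/3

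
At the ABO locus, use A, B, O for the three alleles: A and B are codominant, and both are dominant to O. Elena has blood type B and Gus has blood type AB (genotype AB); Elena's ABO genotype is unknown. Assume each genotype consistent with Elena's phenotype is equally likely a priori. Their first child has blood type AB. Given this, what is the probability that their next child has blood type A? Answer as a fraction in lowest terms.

Possible genotypes: Elena ∈ {BB, BO}; Gus ∈ {AB}.
Weight each parental genotype pair by prior × P(type-AB child):
  BB × AB: posterior weight 2/3; P(next child type A) = 0.
  BO × AB: posterior weight 1/3; P(next child type A) = 1/4.
Weighted sum = 1/12.

1/12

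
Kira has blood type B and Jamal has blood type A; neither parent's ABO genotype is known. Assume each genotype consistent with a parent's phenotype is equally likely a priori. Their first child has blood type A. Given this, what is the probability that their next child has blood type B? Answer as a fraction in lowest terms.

1/12

Possible genotypes: Kira ∈ {BB, BO}; Jamal ∈ {AA, AO}.
Weight each parental genotype pair by prior × P(type-A child):
  BO × AA: posterior weight 2/3; P(next child type B) = 0.
  BO × AO: posterior weight 1/3; P(next child type B) = 1/4.
Weighted sum = 1/12.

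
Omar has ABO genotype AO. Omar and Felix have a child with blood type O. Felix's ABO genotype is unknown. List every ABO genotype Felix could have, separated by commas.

For each candidate genotype of Felix, check whether crossing it with AO can produce every observed child phenotype.
  AA → possible child types {A} ✗
  AB → possible child types {A, B, AB} ✗
  AO → possible child types {O, A} ✓
  BB → possible child types {B, AB} ✗
  BO → possible child types {O, A, B, AB} ✓
  OO → possible child types {O, A} ✓

AO, BO, OO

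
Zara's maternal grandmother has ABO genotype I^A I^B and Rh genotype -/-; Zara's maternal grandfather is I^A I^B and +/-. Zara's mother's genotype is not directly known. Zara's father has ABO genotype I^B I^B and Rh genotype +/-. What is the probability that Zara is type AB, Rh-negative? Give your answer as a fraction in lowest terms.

Zara's mother's ABO genotype from I^A I^B × I^A I^B: 1/4 I^A I^A, 1/2 I^A I^B, 1/4 I^B I^B.
Crossing each possibility with the father I^B I^B and summing P(type AB): 1/4·1 + 1/2·1/2 + 1/4·0 = 1/2.
Similarly for Rh via the mother's Rh distribution: P(Rh-) = 3/8.
Independent loci: 1/2 × 3/8 = 3/16.

3/16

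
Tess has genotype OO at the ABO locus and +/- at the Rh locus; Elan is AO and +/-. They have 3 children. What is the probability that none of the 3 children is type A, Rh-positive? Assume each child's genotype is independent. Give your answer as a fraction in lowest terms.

ABO cross OO × AO → 1/2 O, 1/2 A.
Rh cross +/- × +/- → 3/4 Rh+, 1/4 Rh-; so P(type A, Rh-positive) = 1/2 × 3/4 = 3/8 per child.
P(not type A, Rh-positive) = 5/8 for one child; (5/8)^3 = 125/512.

125/512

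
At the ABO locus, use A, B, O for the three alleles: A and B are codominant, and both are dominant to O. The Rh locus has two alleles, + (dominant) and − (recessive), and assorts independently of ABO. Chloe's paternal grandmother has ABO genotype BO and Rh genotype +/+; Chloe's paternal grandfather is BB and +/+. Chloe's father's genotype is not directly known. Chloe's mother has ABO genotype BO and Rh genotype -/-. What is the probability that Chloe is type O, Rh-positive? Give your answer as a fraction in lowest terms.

Chloe's father's ABO genotype from BO × BB: 1/2 BB, 1/2 BO.
Crossing each possibility with the mother BO and summing P(type O): 1/2·0 + 1/2·1/4 = 1/8.
Similarly for Rh via the father's Rh distribution: P(Rh+) = 1.
Independent loci: 1/8 × 1 = 1/8.

1/8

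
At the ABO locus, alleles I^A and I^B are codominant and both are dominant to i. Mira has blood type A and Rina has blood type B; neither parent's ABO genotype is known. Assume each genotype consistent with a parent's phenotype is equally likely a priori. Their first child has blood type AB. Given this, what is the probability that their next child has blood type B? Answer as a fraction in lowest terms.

Possible genotypes: Mira ∈ {I^A I^A, I^A i}; Rina ∈ {I^B I^B, I^B i}.
Weight each parental genotype pair by prior × P(type-AB child):
  I^A I^A × I^B I^B: posterior weight 4/9; P(next child type B) = 0.
  I^A I^A × I^B i: posterior weight 2/9; P(next child type B) = 0.
  I^A i × I^B I^B: posterior weight 2/9; P(next child type B) = 1/2.
  I^A i × I^B i: posterior weight 1/9; P(next child type B) = 1/4.
Weighted sum = 5/36.

5/36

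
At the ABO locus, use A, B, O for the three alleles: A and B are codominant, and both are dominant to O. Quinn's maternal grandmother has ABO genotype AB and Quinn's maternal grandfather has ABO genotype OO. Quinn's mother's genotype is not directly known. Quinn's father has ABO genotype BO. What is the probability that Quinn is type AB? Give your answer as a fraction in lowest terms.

1/8

Quinn's mother's ABO genotype from AB × OO: 1/2 AO, 1/2 BO.
Crossing each possibility with the father BO and summing P(type AB): 1/2·1/4 + 1/2·0 = 1/8.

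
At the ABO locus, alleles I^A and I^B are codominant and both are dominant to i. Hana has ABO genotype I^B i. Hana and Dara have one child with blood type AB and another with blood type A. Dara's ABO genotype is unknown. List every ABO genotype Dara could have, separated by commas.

For each candidate genotype of Dara, check whether crossing it with I^B i can produce every observed child phenotype.
  I^A I^A → possible child types {A, AB} ✓
  I^A I^B → possible child types {A, B, AB} ✓
  I^A i → possible child types {O, A, B, AB} ✓
  I^B I^B → possible child types {B} ✗
  I^B i → possible child types {O, B} ✗
  i i → possible child types {O, B} ✗

I^A I^A, I^A I^B, I^A i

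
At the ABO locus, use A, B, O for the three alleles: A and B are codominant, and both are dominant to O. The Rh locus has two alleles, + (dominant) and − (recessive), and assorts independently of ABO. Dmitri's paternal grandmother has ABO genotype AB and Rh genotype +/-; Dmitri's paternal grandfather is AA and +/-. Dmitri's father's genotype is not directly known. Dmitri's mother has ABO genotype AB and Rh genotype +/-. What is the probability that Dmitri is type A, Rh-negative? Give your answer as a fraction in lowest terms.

Dmitri's father's ABO genotype from AB × AA: 1/2 AA, 1/2 AB.
Crossing each possibility with the mother AB and summing P(type A): 1/2·1/2 + 1/2·1/4 = 3/8.
Similarly for Rh via the father's Rh distribution: P(Rh-) = 1/4.
Independent loci: 3/8 × 1/4 = 3/32.

3/32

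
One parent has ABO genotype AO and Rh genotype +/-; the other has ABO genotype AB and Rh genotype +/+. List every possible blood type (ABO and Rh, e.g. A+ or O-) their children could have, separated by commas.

Gametes from AO × AB give offspring ABO genotypes AA, AB, AO, BO, i.e. phenotypes A, B, AB.
Rh cross +/- × +/+ → phenotypes Rh+.
Combining independently: A+, B+, AB+.

A+, B+, AB+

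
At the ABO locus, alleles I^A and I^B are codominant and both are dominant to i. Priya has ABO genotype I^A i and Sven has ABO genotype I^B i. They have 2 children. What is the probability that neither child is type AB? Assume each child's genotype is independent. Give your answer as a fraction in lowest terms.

ABO cross I^A i × I^B i → 1/4 O, 1/4 A, 1/4 B, 1/4 AB.
So P(type AB) = 1/4 per child.
P(not type AB) = 3/4 for one child; (3/4)^2 = 9/16.

9/16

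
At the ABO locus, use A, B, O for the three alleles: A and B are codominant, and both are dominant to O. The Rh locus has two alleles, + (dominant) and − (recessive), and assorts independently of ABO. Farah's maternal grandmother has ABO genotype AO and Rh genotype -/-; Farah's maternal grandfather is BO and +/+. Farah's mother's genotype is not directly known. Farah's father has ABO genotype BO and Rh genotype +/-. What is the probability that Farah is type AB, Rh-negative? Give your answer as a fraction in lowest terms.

Farah's mother's ABO genotype from AO × BO: 1/4 AB, 1/4 AO, 1/4 BO, 1/4 OO.
Crossing each possibility with the father BO and summing P(type AB): 1/4·1/4 + 1/4·1/4 + 1/4·0 + 1/4·0 = 1/8.
Similarly for Rh via the mother's Rh distribution: P(Rh-) = 1/4.
Independent loci: 1/8 × 1/4 = 1/32.

1/32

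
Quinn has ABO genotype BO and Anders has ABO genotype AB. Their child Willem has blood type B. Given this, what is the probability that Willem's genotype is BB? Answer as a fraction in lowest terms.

Cross BO × AB → 1/4 AB, 1/4 AO, 1/4 BB, 1/4 BO.
Type-B genotypes among offspring: BB (1/4), BO (1/4); total 1/2.
P(BB | type B) = (1/4) / (1/2) = 1/2.

1/2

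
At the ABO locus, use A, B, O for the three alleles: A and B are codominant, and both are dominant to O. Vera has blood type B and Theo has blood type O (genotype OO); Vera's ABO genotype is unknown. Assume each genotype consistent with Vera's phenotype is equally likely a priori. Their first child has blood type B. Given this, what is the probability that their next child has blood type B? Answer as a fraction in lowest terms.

5/6

Possible genotypes: Vera ∈ {BB, BO}; Theo ∈ {OO}.
Weight each parental genotype pair by prior × P(type-B child):
  BB × OO: posterior weight 2/3; P(next child type B) = 1.
  BO × OO: posterior weight 1/3; P(next child type B) = 1/2.
Weighted sum = 5/6.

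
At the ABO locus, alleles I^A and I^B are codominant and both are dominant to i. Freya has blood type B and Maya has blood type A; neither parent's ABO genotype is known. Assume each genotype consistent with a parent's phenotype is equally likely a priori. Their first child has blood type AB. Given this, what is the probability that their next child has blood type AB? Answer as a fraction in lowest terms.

Possible genotypes: Freya ∈ {I^B I^B, I^B i}; Maya ∈ {I^A I^A, I^A i}.
Weight each parental genotype pair by prior × P(type-AB child):
  I^B I^B × I^A I^A: posterior weight 4/9; P(next child type AB) = 1.
  I^B I^B × I^A i: posterior weight 2/9; P(next child type AB) = 1/2.
  I^B i × I^A I^A: posterior weight 2/9; P(next child type AB) = 1/2.
  I^B i × I^A i: posterior weight 1/9; P(next child type AB) = 1/4.
Weighted sum = 25/36.

25/36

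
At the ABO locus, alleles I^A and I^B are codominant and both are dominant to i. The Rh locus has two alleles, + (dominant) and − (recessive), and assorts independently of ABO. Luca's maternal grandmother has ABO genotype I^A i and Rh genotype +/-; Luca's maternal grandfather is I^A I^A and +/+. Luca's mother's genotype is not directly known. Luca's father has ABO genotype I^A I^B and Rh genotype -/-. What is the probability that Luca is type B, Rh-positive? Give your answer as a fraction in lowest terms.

3/32

Luca's mother's ABO genotype from I^A i × I^A I^A: 1/2 I^A I^A, 1/2 I^A i.
Crossing each possibility with the father I^A I^B and summing P(type B): 1/2·0 + 1/2·1/4 = 1/8.
Similarly for Rh via the mother's Rh distribution: P(Rh+) = 3/4.
Independent loci: 1/8 × 3/4 = 3/32.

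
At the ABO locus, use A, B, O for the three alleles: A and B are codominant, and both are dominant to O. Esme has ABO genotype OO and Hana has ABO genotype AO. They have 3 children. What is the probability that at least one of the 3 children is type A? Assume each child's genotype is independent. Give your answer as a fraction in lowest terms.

ABO cross OO × AO → 1/2 O, 1/2 A.
So P(type A) = 1/2 per child.
P(none) = (1/2)^3 = 1/8; P(at least one) = 1 − 1/8 = 7/8.

7/8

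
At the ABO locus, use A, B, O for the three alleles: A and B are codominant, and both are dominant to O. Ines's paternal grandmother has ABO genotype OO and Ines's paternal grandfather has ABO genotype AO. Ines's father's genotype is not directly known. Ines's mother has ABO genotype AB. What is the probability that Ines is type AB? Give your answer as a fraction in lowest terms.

1/8

Ines's father's ABO genotype from OO × AO: 1/2 AO, 1/2 OO.
Crossing each possibility with the mother AB and summing P(type AB): 1/2·1/4 + 1/2·0 = 1/8.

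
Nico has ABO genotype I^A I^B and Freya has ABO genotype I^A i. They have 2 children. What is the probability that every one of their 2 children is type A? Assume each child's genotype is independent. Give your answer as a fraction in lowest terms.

1/4

ABO cross I^A I^B × I^A i → 1/2 A, 1/4 B, 1/4 AB.
So P(type A) = 1/2 per child.
All 2 independent: (1/2)^2 = 1/4.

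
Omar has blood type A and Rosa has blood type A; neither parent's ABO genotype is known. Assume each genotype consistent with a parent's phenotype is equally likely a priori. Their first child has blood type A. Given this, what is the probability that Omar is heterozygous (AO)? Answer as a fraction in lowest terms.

Possible genotypes: Omar ∈ {AA, AO}; Rosa ∈ {AA, AO}.
Weight each parental genotype pair by prior × P(type-A child):
  AA × AA: posterior weight 4/15.
  AA × AO: posterior weight 4/15.
  AO × AA: posterior weight 4/15.
  AO × AO: posterior weight 1/5.
Sum the posterior weight over pairs where Omar is AO: 7/15.

7/15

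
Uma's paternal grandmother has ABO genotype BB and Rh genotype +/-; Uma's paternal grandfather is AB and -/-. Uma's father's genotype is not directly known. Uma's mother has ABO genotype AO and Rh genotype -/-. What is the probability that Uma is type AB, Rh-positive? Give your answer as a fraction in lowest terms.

Uma's father's ABO genotype from BB × AB: 1/2 AB, 1/2 BB.
Crossing each possibility with the mother AO and summing P(type AB): 1/2·1/4 + 1/2·1/2 = 3/8.
Similarly for Rh via the father's Rh distribution: P(Rh+) = 1/4.
Independent loci: 3/8 × 1/4 = 3/32.

3/32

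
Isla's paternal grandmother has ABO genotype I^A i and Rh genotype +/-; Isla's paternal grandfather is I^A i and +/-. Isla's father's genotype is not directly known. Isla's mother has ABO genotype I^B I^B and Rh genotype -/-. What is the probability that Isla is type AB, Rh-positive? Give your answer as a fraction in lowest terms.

1/4

Isla's father's ABO genotype from I^A i × I^A i: 1/4 I^A I^A, 1/2 I^A i, 1/4 i i.
Crossing each possibility with the mother I^B I^B and summing P(type AB): 1/4·1 + 1/2·1/2 + 1/4·0 = 1/2.
Similarly for Rh via the father's Rh distribution: P(Rh+) = 1/2.
Independent loci: 1/2 × 1/2 = 1/4.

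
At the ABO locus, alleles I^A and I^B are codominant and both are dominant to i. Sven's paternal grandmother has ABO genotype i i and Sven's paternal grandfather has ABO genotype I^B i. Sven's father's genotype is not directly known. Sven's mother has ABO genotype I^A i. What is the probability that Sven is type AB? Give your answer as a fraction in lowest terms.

Sven's father's ABO genotype from i i × I^B i: 1/2 I^B i, 1/2 i i.
Crossing each possibility with the mother I^A i and summing P(type AB): 1/2·1/4 + 1/2·0 = 1/8.

1/8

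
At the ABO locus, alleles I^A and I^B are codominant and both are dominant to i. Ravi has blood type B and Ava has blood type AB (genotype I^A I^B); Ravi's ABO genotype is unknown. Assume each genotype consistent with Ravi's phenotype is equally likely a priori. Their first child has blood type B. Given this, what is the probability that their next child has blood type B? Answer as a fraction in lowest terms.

Possible genotypes: Ravi ∈ {I^B I^B, I^B i}; Ava ∈ {I^A I^B}.
Weight each parental genotype pair by prior × P(type-B child):
  I^B I^B × I^A I^B: posterior weight 1/2; P(next child type B) = 1/2.
  I^B i × I^A I^B: posterior weight 1/2; P(next child type B) = 1/2.
Weighted sum = 1/2.

1/2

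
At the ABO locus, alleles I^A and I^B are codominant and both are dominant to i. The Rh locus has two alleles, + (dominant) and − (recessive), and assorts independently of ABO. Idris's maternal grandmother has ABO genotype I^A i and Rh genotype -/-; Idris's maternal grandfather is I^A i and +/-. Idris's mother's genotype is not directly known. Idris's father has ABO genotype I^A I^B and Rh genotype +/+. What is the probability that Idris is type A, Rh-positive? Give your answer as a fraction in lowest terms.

Idris's mother's ABO genotype from I^A i × I^A i: 1/4 I^A I^A, 1/2 I^A i, 1/4 i i.
Crossing each possibility with the father I^A I^B and summing P(type A): 1/4·1/2 + 1/2·1/2 + 1/4·1/2 = 1/2.
Similarly for Rh via the mother's Rh distribution: P(Rh+) = 1.
Independent loci: 1/2 × 1 = 1/2.

1/2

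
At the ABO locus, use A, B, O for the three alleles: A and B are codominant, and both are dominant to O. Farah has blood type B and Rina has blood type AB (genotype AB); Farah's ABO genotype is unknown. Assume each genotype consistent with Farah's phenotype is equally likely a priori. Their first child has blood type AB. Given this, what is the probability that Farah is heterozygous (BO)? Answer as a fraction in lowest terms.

1/3

Possible genotypes: Farah ∈ {BB, BO}; Rina ∈ {AB}.
Weight each parental genotype pair by prior × P(type-AB child):
  BB × AB: posterior weight 2/3.
  BO × AB: posterior weight 1/3.
Sum the posterior weight over pairs where Farah is BO: 1/3.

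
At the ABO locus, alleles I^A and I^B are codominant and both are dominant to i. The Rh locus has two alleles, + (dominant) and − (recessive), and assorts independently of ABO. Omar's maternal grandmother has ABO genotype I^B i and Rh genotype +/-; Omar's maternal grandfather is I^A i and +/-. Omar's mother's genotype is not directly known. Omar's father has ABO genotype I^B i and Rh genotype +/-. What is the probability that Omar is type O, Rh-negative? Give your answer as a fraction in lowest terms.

1/16

Omar's mother's ABO genotype from I^B i × I^A i: 1/4 I^A I^B, 1/4 I^A i, 1/4 I^B i, 1/4 i i.
Crossing each possibility with the father I^B i and summing P(type O): 1/4·0 + 1/4·1/4 + 1/4·1/4 + 1/4·1/2 = 1/4.
Similarly for Rh via the mother's Rh distribution: P(Rh-) = 1/4.
Independent loci: 1/4 × 1/4 = 1/16.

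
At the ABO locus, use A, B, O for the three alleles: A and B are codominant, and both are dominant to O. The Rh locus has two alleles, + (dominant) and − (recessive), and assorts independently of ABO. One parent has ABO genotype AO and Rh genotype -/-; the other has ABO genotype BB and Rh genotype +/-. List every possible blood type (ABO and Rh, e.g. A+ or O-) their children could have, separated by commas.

B+, B-, AB+, AB-

Gametes from AO × BB give offspring ABO genotypes AB, BO, i.e. phenotypes B, AB.
Rh cross -/- × +/- → phenotypes Rh+, Rh-.
Combining independently: B+, B-, AB+, AB-.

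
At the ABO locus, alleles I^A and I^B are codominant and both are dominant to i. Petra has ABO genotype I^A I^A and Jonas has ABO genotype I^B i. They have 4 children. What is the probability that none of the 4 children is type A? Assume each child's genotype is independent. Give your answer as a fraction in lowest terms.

1/16

ABO cross I^A I^A × I^B i → 1/2 A, 1/2 AB.
So P(type A) = 1/2 per child.
P(not type A) = 1/2 for one child; (1/2)^4 = 1/16.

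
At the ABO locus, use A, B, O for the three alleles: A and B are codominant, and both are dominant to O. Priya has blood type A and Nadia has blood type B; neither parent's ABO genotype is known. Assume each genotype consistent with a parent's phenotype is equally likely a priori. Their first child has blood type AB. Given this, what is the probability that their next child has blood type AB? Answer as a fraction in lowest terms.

Possible genotypes: Priya ∈ {AA, AO}; Nadia ∈ {BB, BO}.
Weight each parental genotype pair by prior × P(type-AB child):
  AA × BB: posterior weight 4/9; P(next child type AB) = 1.
  AA × BO: posterior weight 2/9; P(next child type AB) = 1/2.
  AO × BB: posterior weight 2/9; P(next child type AB) = 1/2.
  AO × BO: posterior weight 1/9; P(next child type AB) = 1/4.
Weighted sum = 25/36.

25/36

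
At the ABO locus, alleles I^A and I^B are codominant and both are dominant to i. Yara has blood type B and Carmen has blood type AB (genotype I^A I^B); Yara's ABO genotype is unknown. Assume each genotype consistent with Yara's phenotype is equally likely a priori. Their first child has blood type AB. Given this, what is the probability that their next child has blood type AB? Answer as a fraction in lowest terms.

5/12

Possible genotypes: Yara ∈ {I^B I^B, I^B i}; Carmen ∈ {I^A I^B}.
Weight each parental genotype pair by prior × P(type-AB child):
  I^B I^B × I^A I^B: posterior weight 2/3; P(next child type AB) = 1/2.
  I^B i × I^A I^B: posterior weight 1/3; P(next child type AB) = 1/4.
Weighted sum = 5/12.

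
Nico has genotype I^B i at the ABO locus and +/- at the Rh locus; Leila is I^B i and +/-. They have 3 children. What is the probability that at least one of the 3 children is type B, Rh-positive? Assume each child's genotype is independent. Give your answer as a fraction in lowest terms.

3753/4096

ABO cross I^B i × I^B i → 1/4 O, 3/4 B.
Rh cross +/- × +/- → 3/4 Rh+, 1/4 Rh-; so P(type B, Rh-positive) = 3/4 × 3/4 = 9/16 per child.
P(none) = (7/16)^3 = 343/4096; P(at least one) = 1 − 343/4096 = 3753/4096.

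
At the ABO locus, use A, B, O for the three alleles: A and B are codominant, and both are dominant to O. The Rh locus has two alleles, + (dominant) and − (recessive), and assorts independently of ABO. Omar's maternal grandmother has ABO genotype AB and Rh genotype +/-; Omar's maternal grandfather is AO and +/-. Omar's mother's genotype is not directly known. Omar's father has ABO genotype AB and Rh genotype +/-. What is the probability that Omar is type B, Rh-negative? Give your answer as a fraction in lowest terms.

1/16

Omar's mother's ABO genotype from AB × AO: 1/4 AA, 1/4 AB, 1/4 AO, 1/4 BO.
Crossing each possibility with the father AB and summing P(type B): 1/4·0 + 1/4·1/4 + 1/4·1/4 + 1/4·1/2 = 1/4.
Similarly for Rh via the mother's Rh distribution: P(Rh-) = 1/4.
Independent loci: 1/4 × 1/4 = 1/16.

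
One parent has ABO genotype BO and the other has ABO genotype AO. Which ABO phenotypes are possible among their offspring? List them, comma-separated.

O, A, B, AB

Gametes from BO × AO give offspring ABO genotypes AB, AO, BO, OO, i.e. phenotypes O, A, B, AB.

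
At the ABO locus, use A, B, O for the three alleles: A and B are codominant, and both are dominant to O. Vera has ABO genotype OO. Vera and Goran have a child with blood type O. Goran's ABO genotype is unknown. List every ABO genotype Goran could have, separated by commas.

For each candidate genotype of Goran, check whether crossing it with OO can produce every observed child phenotype.
  AA → possible child types {A} ✗
  AB → possible child types {A, B} ✗
  AO → possible child types {O, A} ✓
  BB → possible child types {B} ✗
  BO → possible child types {O, B} ✓
  OO → possible child types {O} ✓

AO, BO, OO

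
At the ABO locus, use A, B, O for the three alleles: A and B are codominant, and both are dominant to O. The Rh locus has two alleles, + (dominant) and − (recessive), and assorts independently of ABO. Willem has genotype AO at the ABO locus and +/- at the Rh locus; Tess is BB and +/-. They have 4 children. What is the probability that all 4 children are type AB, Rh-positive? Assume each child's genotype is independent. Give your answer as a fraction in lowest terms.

81/4096

ABO cross AO × BB → 1/2 B, 1/2 AB.
Rh cross +/- × +/- → 3/4 Rh+, 1/4 Rh-; so P(type AB, Rh-positive) = 1/2 × 3/4 = 3/8 per child.
All 4 independent: (3/8)^4 = 81/4096.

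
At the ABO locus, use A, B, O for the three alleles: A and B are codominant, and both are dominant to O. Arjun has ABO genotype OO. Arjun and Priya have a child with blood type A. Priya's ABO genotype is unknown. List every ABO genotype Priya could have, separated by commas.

For each candidate genotype of Priya, check whether crossing it with OO can produce every observed child phenotype.
  AA → possible child types {A} ✓
  AB → possible child types {A, B} ✓
  AO → possible child types {O, A} ✓
  BB → possible child types {B} ✗
  BO → possible child types {O, B} ✗
  OO → possible child types {O} ✗

AA, AB, AO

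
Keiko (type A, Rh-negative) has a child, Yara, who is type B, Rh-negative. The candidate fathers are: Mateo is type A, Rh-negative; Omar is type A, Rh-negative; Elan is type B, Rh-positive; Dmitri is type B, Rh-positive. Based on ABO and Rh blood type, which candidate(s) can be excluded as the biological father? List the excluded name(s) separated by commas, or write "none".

A candidate is excluded only if no genotype consistent with his phenotype could produce a type B, Rh-negative child with a type A, Rh-negative mother.
Mateo (type A, Rh-): no genotype consistent with that phenotype can produce a type-B Rh- child with a type-A mother.
Omar (type A, Rh-): no genotype consistent with that phenotype can produce a type-B Rh- child with a type-A mother.

Mateo, Omar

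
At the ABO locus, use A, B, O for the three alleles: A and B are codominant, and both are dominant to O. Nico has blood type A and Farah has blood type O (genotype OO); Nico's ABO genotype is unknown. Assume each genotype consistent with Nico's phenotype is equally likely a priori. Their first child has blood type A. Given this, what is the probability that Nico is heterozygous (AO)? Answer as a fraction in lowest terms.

Possible genotypes: Nico ∈ {AA, AO}; Farah ∈ {OO}.
Weight each parental genotype pair by prior × P(type-A child):
  AA × OO: posterior weight 2/3.
  AO × OO: posterior weight 1/3.
Sum the posterior weight over pairs where Nico is AO: 1/3.

1/3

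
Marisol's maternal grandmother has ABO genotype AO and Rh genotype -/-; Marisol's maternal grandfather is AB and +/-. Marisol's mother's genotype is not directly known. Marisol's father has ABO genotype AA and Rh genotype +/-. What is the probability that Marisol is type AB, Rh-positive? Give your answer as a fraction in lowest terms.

5/32

Marisol's mother's ABO genotype from AO × AB: 1/4 AA, 1/4 AB, 1/4 AO, 1/4 BO.
Crossing each possibility with the father AA and summing P(type AB): 1/4·0 + 1/4·1/2 + 1/4·0 + 1/4·1/2 = 1/4.
Similarly for Rh via the mother's Rh distribution: P(Rh+) = 5/8.
Independent loci: 1/4 × 5/8 = 5/32.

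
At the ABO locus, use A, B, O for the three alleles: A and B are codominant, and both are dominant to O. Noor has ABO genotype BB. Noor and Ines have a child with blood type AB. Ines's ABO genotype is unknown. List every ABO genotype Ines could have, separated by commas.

AA, AB, AO

For each candidate genotype of Ines, check whether crossing it with BB can produce every observed child phenotype.
  AA → possible child types {AB} ✓
  AB → possible child types {B, AB} ✓
  AO → possible child types {B, AB} ✓
  BB → possible child types {B} ✗
  BO → possible child types {B} ✗
  OO → possible child types {B} ✗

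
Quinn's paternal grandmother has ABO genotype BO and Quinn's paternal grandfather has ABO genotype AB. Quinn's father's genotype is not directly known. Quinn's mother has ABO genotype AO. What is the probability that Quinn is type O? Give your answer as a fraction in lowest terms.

1/8

Quinn's father's ABO genotype from BO × AB: 1/4 AB, 1/4 AO, 1/4 BB, 1/4 BO.
Crossing each possibility with the mother AO and summing P(type O): 1/4·0 + 1/4·1/4 + 1/4·0 + 1/4·1/4 = 1/8.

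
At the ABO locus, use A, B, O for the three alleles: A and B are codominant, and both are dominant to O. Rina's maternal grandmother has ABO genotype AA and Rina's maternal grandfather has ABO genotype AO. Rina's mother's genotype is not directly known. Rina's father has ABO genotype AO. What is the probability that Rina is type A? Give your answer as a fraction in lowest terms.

Rina's mother's ABO genotype from AA × AO: 1/2 AA, 1/2 AO.
Crossing each possibility with the father AO and summing P(type A): 1/2·1 + 1/2·3/4 = 7/8.

7/8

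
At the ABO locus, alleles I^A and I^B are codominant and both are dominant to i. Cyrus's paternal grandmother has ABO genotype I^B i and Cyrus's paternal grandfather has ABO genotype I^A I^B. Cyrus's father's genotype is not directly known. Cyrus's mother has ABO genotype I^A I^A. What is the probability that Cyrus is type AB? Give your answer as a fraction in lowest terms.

1/2

Cyrus's father's ABO genotype from I^B i × I^A I^B: 1/4 I^A I^B, 1/4 I^A i, 1/4 I^B I^B, 1/4 I^B i.
Crossing each possibility with the mother I^A I^A and summing P(type AB): 1/4·1/2 + 1/4·0 + 1/4·1 + 1/4·1/2 = 1/2.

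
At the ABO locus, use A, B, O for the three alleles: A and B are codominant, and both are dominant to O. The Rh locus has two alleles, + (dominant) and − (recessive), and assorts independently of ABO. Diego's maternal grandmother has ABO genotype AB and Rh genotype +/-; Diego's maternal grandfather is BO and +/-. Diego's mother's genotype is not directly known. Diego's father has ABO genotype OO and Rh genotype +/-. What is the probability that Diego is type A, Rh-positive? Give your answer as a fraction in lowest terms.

3/16

Diego's mother's ABO genotype from AB × BO: 1/4 AB, 1/4 AO, 1/4 BB, 1/4 BO.
Crossing each possibility with the father OO and summing P(type A): 1/4·1/2 + 1/4·1/2 + 1/4·0 + 1/4·0 = 1/4.
Similarly for Rh via the mother's Rh distribution: P(Rh+) = 3/4.
Independent loci: 1/4 × 3/4 = 3/16.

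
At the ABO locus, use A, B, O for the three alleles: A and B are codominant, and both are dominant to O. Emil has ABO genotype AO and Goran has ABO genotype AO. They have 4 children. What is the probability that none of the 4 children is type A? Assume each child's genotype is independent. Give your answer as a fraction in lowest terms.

1/256

ABO cross AO × AO → 1/4 O, 3/4 A.
So P(type A) = 3/4 per child.
P(not type A) = 1/4 for one child; (1/4)^4 = 1/256.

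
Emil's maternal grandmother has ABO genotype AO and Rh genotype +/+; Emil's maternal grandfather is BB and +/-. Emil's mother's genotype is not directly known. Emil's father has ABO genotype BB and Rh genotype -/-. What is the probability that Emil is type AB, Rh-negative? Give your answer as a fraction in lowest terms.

1/16

Emil's mother's ABO genotype from AO × BB: 1/2 AB, 1/2 BO.
Crossing each possibility with the father BB and summing P(type AB): 1/2·1/2 + 1/2·0 = 1/4.
Similarly for Rh via the mother's Rh distribution: P(Rh-) = 1/4.
Independent loci: 1/4 × 1/4 = 1/16.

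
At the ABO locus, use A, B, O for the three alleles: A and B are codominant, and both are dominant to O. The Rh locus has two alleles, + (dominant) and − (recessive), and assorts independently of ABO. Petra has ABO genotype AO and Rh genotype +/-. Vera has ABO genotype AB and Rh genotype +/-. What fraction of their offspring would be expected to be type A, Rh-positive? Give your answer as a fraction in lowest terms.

ABO cross AO × AB → offspring phenotypes: 1/2 A, 1/4 B, 1/4 AB.
Rh cross +/- × +/- → 3/4 Rh+, 1/4 Rh-.
Independent loci: P(type A, Rh-positive) = 1/2 × 3/4 = 3/8.

3/8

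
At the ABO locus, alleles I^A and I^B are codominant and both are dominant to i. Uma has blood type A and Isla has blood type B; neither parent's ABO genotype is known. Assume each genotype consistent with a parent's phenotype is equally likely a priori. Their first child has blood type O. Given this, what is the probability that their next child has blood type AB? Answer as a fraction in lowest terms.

Possible genotypes: Uma ∈ {I^A I^A, I^A i}; Isla ∈ {I^B I^B, I^B i}.
Weight each parental genotype pair by prior × P(type-O child):
  I^A i × I^B i: posterior weight 1; P(next child type AB) = 1/4.
Weighted sum = 1/4.

1/4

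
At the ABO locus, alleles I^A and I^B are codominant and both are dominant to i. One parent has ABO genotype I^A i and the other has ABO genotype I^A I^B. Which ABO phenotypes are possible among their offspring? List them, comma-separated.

A, B, AB

Gametes from I^A i × I^A I^B give offspring ABO genotypes I^A I^A, I^A I^B, I^A i, I^B i, i.e. phenotypes A, B, AB.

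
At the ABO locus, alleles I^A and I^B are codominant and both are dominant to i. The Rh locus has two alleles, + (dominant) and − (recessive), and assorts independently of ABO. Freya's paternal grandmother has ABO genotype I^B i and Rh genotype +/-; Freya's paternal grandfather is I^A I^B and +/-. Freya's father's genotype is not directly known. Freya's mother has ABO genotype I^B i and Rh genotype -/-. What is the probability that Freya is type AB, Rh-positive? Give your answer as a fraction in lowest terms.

1/16

Freya's father's ABO genotype from I^B i × I^A I^B: 1/4 I^A I^B, 1/4 I^A i, 1/4 I^B I^B, 1/4 I^B i.
Crossing each possibility with the mother I^B i and summing P(type AB): 1/4·1/4 + 1/4·1/4 + 1/4·0 + 1/4·0 = 1/8.
Similarly for Rh via the father's Rh distribution: P(Rh+) = 1/2.
Independent loci: 1/8 × 1/2 = 1/16.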